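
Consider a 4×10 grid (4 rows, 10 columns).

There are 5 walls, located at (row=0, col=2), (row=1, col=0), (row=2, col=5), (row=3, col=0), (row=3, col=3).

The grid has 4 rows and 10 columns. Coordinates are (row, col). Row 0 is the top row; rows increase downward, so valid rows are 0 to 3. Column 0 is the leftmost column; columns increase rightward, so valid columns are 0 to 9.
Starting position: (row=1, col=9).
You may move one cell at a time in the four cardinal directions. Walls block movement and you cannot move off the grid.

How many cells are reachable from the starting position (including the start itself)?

BFS flood-fill from (row=1, col=9):
  Distance 0: (row=1, col=9)
  Distance 1: (row=0, col=9), (row=1, col=8), (row=2, col=9)
  Distance 2: (row=0, col=8), (row=1, col=7), (row=2, col=8), (row=3, col=9)
  Distance 3: (row=0, col=7), (row=1, col=6), (row=2, col=7), (row=3, col=8)
  Distance 4: (row=0, col=6), (row=1, col=5), (row=2, col=6), (row=3, col=7)
  Distance 5: (row=0, col=5), (row=1, col=4), (row=3, col=6)
  Distance 6: (row=0, col=4), (row=1, col=3), (row=2, col=4), (row=3, col=5)
  Distance 7: (row=0, col=3), (row=1, col=2), (row=2, col=3), (row=3, col=4)
  Distance 8: (row=1, col=1), (row=2, col=2)
  Distance 9: (row=0, col=1), (row=2, col=1), (row=3, col=2)
  Distance 10: (row=0, col=0), (row=2, col=0), (row=3, col=1)
Total reachable: 35 (grid has 35 open cells total)

Answer: Reachable cells: 35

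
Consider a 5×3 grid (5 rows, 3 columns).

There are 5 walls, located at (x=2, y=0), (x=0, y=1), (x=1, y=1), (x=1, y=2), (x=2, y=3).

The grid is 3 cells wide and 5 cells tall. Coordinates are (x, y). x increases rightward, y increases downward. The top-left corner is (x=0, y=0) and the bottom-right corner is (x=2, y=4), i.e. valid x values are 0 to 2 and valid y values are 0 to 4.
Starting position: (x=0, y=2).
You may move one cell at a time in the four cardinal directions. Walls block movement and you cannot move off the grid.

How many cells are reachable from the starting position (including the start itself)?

BFS flood-fill from (x=0, y=2):
  Distance 0: (x=0, y=2)
  Distance 1: (x=0, y=3)
  Distance 2: (x=1, y=3), (x=0, y=4)
  Distance 3: (x=1, y=4)
  Distance 4: (x=2, y=4)
Total reachable: 6 (grid has 10 open cells total)

Answer: Reachable cells: 6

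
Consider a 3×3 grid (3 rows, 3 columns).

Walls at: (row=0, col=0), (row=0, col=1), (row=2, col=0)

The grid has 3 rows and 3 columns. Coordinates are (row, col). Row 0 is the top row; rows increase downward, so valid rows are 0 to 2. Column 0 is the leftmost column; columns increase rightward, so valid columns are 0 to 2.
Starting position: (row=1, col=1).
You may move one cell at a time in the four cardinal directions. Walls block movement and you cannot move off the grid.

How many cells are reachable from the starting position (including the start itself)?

BFS flood-fill from (row=1, col=1):
  Distance 0: (row=1, col=1)
  Distance 1: (row=1, col=0), (row=1, col=2), (row=2, col=1)
  Distance 2: (row=0, col=2), (row=2, col=2)
Total reachable: 6 (grid has 6 open cells total)

Answer: Reachable cells: 6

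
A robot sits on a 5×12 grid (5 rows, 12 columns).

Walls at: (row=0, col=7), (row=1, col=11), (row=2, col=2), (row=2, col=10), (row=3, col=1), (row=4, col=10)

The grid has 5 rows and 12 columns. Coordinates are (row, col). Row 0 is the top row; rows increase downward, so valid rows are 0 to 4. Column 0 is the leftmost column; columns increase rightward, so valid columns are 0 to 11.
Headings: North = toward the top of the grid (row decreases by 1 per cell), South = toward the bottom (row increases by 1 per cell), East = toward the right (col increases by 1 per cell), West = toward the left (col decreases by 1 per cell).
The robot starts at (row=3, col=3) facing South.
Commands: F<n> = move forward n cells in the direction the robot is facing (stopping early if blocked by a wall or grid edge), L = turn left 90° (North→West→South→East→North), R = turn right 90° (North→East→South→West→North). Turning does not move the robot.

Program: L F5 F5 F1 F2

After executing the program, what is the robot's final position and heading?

Answer: Final position: (row=3, col=11), facing East

Derivation:
Start: (row=3, col=3), facing South
  L: turn left, now facing East
  F5: move forward 5, now at (row=3, col=8)
  F5: move forward 3/5 (blocked), now at (row=3, col=11)
  F1: move forward 0/1 (blocked), now at (row=3, col=11)
  F2: move forward 0/2 (blocked), now at (row=3, col=11)
Final: (row=3, col=11), facing East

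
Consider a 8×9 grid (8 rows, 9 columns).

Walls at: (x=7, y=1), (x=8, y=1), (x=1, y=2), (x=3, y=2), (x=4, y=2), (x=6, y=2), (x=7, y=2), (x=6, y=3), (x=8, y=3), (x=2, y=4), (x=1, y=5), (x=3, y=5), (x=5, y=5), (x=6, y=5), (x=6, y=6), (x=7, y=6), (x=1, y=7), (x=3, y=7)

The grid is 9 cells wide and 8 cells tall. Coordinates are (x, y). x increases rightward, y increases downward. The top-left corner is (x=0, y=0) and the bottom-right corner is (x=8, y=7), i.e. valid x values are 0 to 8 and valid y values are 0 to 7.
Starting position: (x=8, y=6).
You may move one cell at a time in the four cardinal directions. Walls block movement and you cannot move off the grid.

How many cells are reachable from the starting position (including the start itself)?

Answer: Reachable cells: 53

Derivation:
BFS flood-fill from (x=8, y=6):
  Distance 0: (x=8, y=6)
  Distance 1: (x=8, y=5), (x=8, y=7)
  Distance 2: (x=8, y=4), (x=7, y=5), (x=7, y=7)
  Distance 3: (x=7, y=4), (x=6, y=7)
  Distance 4: (x=7, y=3), (x=6, y=4), (x=5, y=7)
  Distance 5: (x=5, y=4), (x=5, y=6), (x=4, y=7)
  Distance 6: (x=5, y=3), (x=4, y=4), (x=4, y=6)
  Distance 7: (x=5, y=2), (x=4, y=3), (x=3, y=4), (x=4, y=5), (x=3, y=6)
  Distance 8: (x=5, y=1), (x=3, y=3), (x=2, y=6)
  Distance 9: (x=5, y=0), (x=4, y=1), (x=6, y=1), (x=2, y=3), (x=2, y=5), (x=1, y=6), (x=2, y=7)
  Distance 10: (x=4, y=0), (x=6, y=0), (x=3, y=1), (x=2, y=2), (x=1, y=3), (x=0, y=6)
  Distance 11: (x=3, y=0), (x=7, y=0), (x=2, y=1), (x=0, y=3), (x=1, y=4), (x=0, y=5), (x=0, y=7)
  Distance 12: (x=2, y=0), (x=8, y=0), (x=1, y=1), (x=0, y=2), (x=0, y=4)
  Distance 13: (x=1, y=0), (x=0, y=1)
  Distance 14: (x=0, y=0)
Total reachable: 53 (grid has 54 open cells total)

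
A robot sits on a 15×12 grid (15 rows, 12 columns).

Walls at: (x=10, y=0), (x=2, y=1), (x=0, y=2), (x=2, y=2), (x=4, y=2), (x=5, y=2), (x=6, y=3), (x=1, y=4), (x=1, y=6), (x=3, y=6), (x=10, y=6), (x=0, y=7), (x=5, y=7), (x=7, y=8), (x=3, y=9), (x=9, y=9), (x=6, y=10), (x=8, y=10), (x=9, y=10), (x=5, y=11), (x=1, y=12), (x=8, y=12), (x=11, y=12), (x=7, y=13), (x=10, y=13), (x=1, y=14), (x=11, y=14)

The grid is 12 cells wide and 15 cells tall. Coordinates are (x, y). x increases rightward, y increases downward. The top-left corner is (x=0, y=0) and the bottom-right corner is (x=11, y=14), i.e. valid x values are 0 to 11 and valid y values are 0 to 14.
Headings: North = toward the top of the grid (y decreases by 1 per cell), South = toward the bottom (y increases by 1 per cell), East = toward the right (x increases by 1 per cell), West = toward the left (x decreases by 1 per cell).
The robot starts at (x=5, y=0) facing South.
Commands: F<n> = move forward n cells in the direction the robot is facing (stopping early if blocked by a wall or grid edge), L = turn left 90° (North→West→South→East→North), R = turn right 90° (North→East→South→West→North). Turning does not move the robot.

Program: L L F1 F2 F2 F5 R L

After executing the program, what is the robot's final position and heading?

Start: (x=5, y=0), facing South
  L: turn left, now facing East
  L: turn left, now facing North
  F1: move forward 0/1 (blocked), now at (x=5, y=0)
  F2: move forward 0/2 (blocked), now at (x=5, y=0)
  F2: move forward 0/2 (blocked), now at (x=5, y=0)
  F5: move forward 0/5 (blocked), now at (x=5, y=0)
  R: turn right, now facing East
  L: turn left, now facing North
Final: (x=5, y=0), facing North

Answer: Final position: (x=5, y=0), facing North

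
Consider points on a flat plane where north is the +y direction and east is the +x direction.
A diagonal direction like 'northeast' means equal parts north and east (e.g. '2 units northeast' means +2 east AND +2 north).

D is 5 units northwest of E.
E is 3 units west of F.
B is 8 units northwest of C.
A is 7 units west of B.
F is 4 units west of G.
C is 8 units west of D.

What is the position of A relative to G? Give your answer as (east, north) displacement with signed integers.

Answer: A is at (east=-35, north=13) relative to G.

Derivation:
Place G at the origin (east=0, north=0).
  F is 4 units west of G: delta (east=-4, north=+0); F at (east=-4, north=0).
  E is 3 units west of F: delta (east=-3, north=+0); E at (east=-7, north=0).
  D is 5 units northwest of E: delta (east=-5, north=+5); D at (east=-12, north=5).
  C is 8 units west of D: delta (east=-8, north=+0); C at (east=-20, north=5).
  B is 8 units northwest of C: delta (east=-8, north=+8); B at (east=-28, north=13).
  A is 7 units west of B: delta (east=-7, north=+0); A at (east=-35, north=13).
Therefore A relative to G: (east=-35, north=13).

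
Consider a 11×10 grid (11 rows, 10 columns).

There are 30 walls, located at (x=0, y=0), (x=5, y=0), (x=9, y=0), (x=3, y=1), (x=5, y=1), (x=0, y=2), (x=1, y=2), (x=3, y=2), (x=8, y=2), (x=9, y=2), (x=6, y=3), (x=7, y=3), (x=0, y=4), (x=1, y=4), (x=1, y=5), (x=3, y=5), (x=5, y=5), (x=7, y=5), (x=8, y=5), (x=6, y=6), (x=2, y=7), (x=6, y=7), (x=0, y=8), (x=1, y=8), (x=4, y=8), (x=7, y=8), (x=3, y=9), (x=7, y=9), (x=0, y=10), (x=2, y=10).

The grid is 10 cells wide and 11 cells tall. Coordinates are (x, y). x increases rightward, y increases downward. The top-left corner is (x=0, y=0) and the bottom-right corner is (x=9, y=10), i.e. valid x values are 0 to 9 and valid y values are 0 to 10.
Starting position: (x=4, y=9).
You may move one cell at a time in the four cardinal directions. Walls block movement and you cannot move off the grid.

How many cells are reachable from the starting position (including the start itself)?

BFS flood-fill from (x=4, y=9):
  Distance 0: (x=4, y=9)
  Distance 1: (x=5, y=9), (x=4, y=10)
  Distance 2: (x=5, y=8), (x=6, y=9), (x=3, y=10), (x=5, y=10)
  Distance 3: (x=5, y=7), (x=6, y=8), (x=6, y=10)
  Distance 4: (x=5, y=6), (x=4, y=7), (x=7, y=10)
  Distance 5: (x=4, y=6), (x=3, y=7), (x=8, y=10)
  Distance 6: (x=4, y=5), (x=3, y=6), (x=3, y=8), (x=8, y=9), (x=9, y=10)
  Distance 7: (x=4, y=4), (x=2, y=6), (x=2, y=8), (x=8, y=8), (x=9, y=9)
  Distance 8: (x=4, y=3), (x=3, y=4), (x=5, y=4), (x=2, y=5), (x=1, y=6), (x=8, y=7), (x=9, y=8), (x=2, y=9)
  Distance 9: (x=4, y=2), (x=3, y=3), (x=5, y=3), (x=2, y=4), (x=6, y=4), (x=0, y=6), (x=8, y=6), (x=1, y=7), (x=7, y=7), (x=9, y=7), (x=1, y=9)
  Distance 10: (x=4, y=1), (x=5, y=2), (x=2, y=3), (x=7, y=4), (x=0, y=5), (x=6, y=5), (x=7, y=6), (x=9, y=6), (x=0, y=7), (x=0, y=9), (x=1, y=10)
  Distance 11: (x=4, y=0), (x=2, y=2), (x=6, y=2), (x=1, y=3), (x=8, y=4), (x=9, y=5)
  Distance 12: (x=3, y=0), (x=2, y=1), (x=6, y=1), (x=7, y=2), (x=0, y=3), (x=8, y=3), (x=9, y=4)
  Distance 13: (x=2, y=0), (x=6, y=0), (x=1, y=1), (x=7, y=1), (x=9, y=3)
  Distance 14: (x=1, y=0), (x=7, y=0), (x=0, y=1), (x=8, y=1)
  Distance 15: (x=8, y=0), (x=9, y=1)
Total reachable: 80 (grid has 80 open cells total)

Answer: Reachable cells: 80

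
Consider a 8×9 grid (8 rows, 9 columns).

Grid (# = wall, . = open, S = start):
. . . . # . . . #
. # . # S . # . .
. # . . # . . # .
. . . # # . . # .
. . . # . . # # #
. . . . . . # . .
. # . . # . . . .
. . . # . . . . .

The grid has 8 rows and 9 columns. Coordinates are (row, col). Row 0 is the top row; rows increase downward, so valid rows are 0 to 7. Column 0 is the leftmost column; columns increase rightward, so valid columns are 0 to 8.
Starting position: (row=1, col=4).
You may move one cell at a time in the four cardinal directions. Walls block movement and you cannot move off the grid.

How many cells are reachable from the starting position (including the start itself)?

BFS flood-fill from (row=1, col=4):
  Distance 0: (row=1, col=4)
  Distance 1: (row=1, col=5)
  Distance 2: (row=0, col=5), (row=2, col=5)
  Distance 3: (row=0, col=6), (row=2, col=6), (row=3, col=5)
  Distance 4: (row=0, col=7), (row=3, col=6), (row=4, col=5)
  Distance 5: (row=1, col=7), (row=4, col=4), (row=5, col=5)
  Distance 6: (row=1, col=8), (row=5, col=4), (row=6, col=5)
  Distance 7: (row=2, col=8), (row=5, col=3), (row=6, col=6), (row=7, col=5)
  Distance 8: (row=3, col=8), (row=5, col=2), (row=6, col=3), (row=6, col=7), (row=7, col=4), (row=7, col=6)
  Distance 9: (row=4, col=2), (row=5, col=1), (row=5, col=7), (row=6, col=2), (row=6, col=8), (row=7, col=7)
  Distance 10: (row=3, col=2), (row=4, col=1), (row=5, col=0), (row=5, col=8), (row=7, col=2), (row=7, col=8)
  Distance 11: (row=2, col=2), (row=3, col=1), (row=4, col=0), (row=6, col=0), (row=7, col=1)
  Distance 12: (row=1, col=2), (row=2, col=3), (row=3, col=0), (row=7, col=0)
  Distance 13: (row=0, col=2), (row=2, col=0)
  Distance 14: (row=0, col=1), (row=0, col=3), (row=1, col=0)
  Distance 15: (row=0, col=0)
Total reachable: 53 (grid has 53 open cells total)

Answer: Reachable cells: 53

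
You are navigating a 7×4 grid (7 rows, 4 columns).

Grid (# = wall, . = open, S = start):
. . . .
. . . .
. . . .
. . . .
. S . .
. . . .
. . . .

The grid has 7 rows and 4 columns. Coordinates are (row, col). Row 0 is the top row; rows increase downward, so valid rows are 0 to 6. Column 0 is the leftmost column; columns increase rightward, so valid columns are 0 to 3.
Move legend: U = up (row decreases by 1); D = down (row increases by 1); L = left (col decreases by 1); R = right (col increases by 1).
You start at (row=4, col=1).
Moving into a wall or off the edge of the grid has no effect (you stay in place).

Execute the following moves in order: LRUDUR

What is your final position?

Answer: Final position: (row=3, col=2)

Derivation:
Start: (row=4, col=1)
  L (left): (row=4, col=1) -> (row=4, col=0)
  R (right): (row=4, col=0) -> (row=4, col=1)
  U (up): (row=4, col=1) -> (row=3, col=1)
  D (down): (row=3, col=1) -> (row=4, col=1)
  U (up): (row=4, col=1) -> (row=3, col=1)
  R (right): (row=3, col=1) -> (row=3, col=2)
Final: (row=3, col=2)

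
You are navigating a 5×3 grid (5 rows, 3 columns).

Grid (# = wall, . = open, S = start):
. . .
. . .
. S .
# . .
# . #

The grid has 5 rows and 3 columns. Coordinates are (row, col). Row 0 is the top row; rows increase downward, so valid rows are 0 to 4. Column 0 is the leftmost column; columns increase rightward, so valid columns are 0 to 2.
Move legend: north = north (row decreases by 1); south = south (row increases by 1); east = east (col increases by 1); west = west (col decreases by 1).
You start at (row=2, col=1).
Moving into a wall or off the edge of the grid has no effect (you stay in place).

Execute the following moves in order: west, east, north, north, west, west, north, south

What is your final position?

Answer: Final position: (row=1, col=0)

Derivation:
Start: (row=2, col=1)
  west (west): (row=2, col=1) -> (row=2, col=0)
  east (east): (row=2, col=0) -> (row=2, col=1)
  north (north): (row=2, col=1) -> (row=1, col=1)
  north (north): (row=1, col=1) -> (row=0, col=1)
  west (west): (row=0, col=1) -> (row=0, col=0)
  west (west): blocked, stay at (row=0, col=0)
  north (north): blocked, stay at (row=0, col=0)
  south (south): (row=0, col=0) -> (row=1, col=0)
Final: (row=1, col=0)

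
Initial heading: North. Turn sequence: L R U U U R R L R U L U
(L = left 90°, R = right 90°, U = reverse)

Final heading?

Answer: Final heading: West

Derivation:
Start: North
  L (left (90° counter-clockwise)) -> West
  R (right (90° clockwise)) -> North
  U (U-turn (180°)) -> South
  U (U-turn (180°)) -> North
  U (U-turn (180°)) -> South
  R (right (90° clockwise)) -> West
  R (right (90° clockwise)) -> North
  L (left (90° counter-clockwise)) -> West
  R (right (90° clockwise)) -> North
  U (U-turn (180°)) -> South
  L (left (90° counter-clockwise)) -> East
  U (U-turn (180°)) -> West
Final: West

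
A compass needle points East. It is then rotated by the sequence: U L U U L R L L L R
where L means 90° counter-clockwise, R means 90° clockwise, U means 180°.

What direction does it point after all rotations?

Start: East
  U (U-turn (180°)) -> West
  L (left (90° counter-clockwise)) -> South
  U (U-turn (180°)) -> North
  U (U-turn (180°)) -> South
  L (left (90° counter-clockwise)) -> East
  R (right (90° clockwise)) -> South
  L (left (90° counter-clockwise)) -> East
  L (left (90° counter-clockwise)) -> North
  L (left (90° counter-clockwise)) -> West
  R (right (90° clockwise)) -> North
Final: North

Answer: Final heading: North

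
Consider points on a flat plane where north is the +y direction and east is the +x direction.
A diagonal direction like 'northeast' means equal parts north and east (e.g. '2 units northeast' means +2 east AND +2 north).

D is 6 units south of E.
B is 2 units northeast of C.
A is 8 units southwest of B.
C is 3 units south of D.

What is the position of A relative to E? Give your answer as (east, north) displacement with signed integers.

Place E at the origin (east=0, north=0).
  D is 6 units south of E: delta (east=+0, north=-6); D at (east=0, north=-6).
  C is 3 units south of D: delta (east=+0, north=-3); C at (east=0, north=-9).
  B is 2 units northeast of C: delta (east=+2, north=+2); B at (east=2, north=-7).
  A is 8 units southwest of B: delta (east=-8, north=-8); A at (east=-6, north=-15).
Therefore A relative to E: (east=-6, north=-15).

Answer: A is at (east=-6, north=-15) relative to E.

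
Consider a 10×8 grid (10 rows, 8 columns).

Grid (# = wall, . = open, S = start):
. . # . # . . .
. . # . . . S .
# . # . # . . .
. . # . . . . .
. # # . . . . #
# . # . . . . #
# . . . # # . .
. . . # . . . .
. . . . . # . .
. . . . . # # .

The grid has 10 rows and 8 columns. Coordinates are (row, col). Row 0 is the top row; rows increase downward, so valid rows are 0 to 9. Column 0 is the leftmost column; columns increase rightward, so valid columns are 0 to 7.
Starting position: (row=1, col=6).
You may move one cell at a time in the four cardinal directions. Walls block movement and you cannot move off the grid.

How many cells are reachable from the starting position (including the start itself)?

Answer: Reachable cells: 52

Derivation:
BFS flood-fill from (row=1, col=6):
  Distance 0: (row=1, col=6)
  Distance 1: (row=0, col=6), (row=1, col=5), (row=1, col=7), (row=2, col=6)
  Distance 2: (row=0, col=5), (row=0, col=7), (row=1, col=4), (row=2, col=5), (row=2, col=7), (row=3, col=6)
  Distance 3: (row=1, col=3), (row=3, col=5), (row=3, col=7), (row=4, col=6)
  Distance 4: (row=0, col=3), (row=2, col=3), (row=3, col=4), (row=4, col=5), (row=5, col=6)
  Distance 5: (row=3, col=3), (row=4, col=4), (row=5, col=5), (row=6, col=6)
  Distance 6: (row=4, col=3), (row=5, col=4), (row=6, col=7), (row=7, col=6)
  Distance 7: (row=5, col=3), (row=7, col=5), (row=7, col=7), (row=8, col=6)
  Distance 8: (row=6, col=3), (row=7, col=4), (row=8, col=7)
  Distance 9: (row=6, col=2), (row=8, col=4), (row=9, col=7)
  Distance 10: (row=6, col=1), (row=7, col=2), (row=8, col=3), (row=9, col=4)
  Distance 11: (row=5, col=1), (row=7, col=1), (row=8, col=2), (row=9, col=3)
  Distance 12: (row=7, col=0), (row=8, col=1), (row=9, col=2)
  Distance 13: (row=8, col=0), (row=9, col=1)
  Distance 14: (row=9, col=0)
Total reachable: 52 (grid has 60 open cells total)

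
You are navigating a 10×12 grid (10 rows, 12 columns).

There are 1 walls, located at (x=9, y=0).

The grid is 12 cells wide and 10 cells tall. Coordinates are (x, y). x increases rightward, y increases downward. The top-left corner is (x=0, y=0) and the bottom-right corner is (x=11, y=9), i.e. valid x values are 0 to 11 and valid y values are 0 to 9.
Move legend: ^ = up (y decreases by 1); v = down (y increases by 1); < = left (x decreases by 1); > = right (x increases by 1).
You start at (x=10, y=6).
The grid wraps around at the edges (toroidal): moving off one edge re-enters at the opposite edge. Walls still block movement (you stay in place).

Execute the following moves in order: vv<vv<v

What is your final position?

Answer: Final position: (x=8, y=0)

Derivation:
Start: (x=10, y=6)
  v (down): (x=10, y=6) -> (x=10, y=7)
  v (down): (x=10, y=7) -> (x=10, y=8)
  < (left): (x=10, y=8) -> (x=9, y=8)
  v (down): (x=9, y=8) -> (x=9, y=9)
  v (down): blocked, stay at (x=9, y=9)
  < (left): (x=9, y=9) -> (x=8, y=9)
  v (down): (x=8, y=9) -> (x=8, y=0)
Final: (x=8, y=0)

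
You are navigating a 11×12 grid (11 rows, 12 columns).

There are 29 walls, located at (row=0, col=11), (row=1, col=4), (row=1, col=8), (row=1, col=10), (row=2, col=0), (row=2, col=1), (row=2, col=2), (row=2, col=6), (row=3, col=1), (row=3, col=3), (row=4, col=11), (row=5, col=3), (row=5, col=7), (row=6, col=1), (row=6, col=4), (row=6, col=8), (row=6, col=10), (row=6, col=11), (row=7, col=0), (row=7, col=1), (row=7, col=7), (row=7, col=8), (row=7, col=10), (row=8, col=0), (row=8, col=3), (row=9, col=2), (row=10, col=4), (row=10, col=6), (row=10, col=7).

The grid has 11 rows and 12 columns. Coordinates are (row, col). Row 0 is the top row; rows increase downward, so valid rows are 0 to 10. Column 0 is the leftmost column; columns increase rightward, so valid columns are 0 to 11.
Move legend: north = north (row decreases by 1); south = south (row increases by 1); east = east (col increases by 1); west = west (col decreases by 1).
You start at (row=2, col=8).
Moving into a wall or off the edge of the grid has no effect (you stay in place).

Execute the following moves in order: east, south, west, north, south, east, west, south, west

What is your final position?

Answer: Final position: (row=4, col=7)

Derivation:
Start: (row=2, col=8)
  east (east): (row=2, col=8) -> (row=2, col=9)
  south (south): (row=2, col=9) -> (row=3, col=9)
  west (west): (row=3, col=9) -> (row=3, col=8)
  north (north): (row=3, col=8) -> (row=2, col=8)
  south (south): (row=2, col=8) -> (row=3, col=8)
  east (east): (row=3, col=8) -> (row=3, col=9)
  west (west): (row=3, col=9) -> (row=3, col=8)
  south (south): (row=3, col=8) -> (row=4, col=8)
  west (west): (row=4, col=8) -> (row=4, col=7)
Final: (row=4, col=7)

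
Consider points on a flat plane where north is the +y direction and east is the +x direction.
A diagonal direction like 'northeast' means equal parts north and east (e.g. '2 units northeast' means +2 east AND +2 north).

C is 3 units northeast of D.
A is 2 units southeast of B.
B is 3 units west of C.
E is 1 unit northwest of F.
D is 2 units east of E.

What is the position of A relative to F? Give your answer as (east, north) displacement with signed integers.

Answer: A is at (east=3, north=2) relative to F.

Derivation:
Place F at the origin (east=0, north=0).
  E is 1 unit northwest of F: delta (east=-1, north=+1); E at (east=-1, north=1).
  D is 2 units east of E: delta (east=+2, north=+0); D at (east=1, north=1).
  C is 3 units northeast of D: delta (east=+3, north=+3); C at (east=4, north=4).
  B is 3 units west of C: delta (east=-3, north=+0); B at (east=1, north=4).
  A is 2 units southeast of B: delta (east=+2, north=-2); A at (east=3, north=2).
Therefore A relative to F: (east=3, north=2).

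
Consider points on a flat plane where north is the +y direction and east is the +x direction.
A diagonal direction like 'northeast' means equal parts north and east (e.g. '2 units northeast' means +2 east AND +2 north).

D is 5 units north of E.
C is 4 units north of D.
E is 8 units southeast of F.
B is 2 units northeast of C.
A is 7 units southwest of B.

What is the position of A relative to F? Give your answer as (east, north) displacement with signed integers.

Place F at the origin (east=0, north=0).
  E is 8 units southeast of F: delta (east=+8, north=-8); E at (east=8, north=-8).
  D is 5 units north of E: delta (east=+0, north=+5); D at (east=8, north=-3).
  C is 4 units north of D: delta (east=+0, north=+4); C at (east=8, north=1).
  B is 2 units northeast of C: delta (east=+2, north=+2); B at (east=10, north=3).
  A is 7 units southwest of B: delta (east=-7, north=-7); A at (east=3, north=-4).
Therefore A relative to F: (east=3, north=-4).

Answer: A is at (east=3, north=-4) relative to F.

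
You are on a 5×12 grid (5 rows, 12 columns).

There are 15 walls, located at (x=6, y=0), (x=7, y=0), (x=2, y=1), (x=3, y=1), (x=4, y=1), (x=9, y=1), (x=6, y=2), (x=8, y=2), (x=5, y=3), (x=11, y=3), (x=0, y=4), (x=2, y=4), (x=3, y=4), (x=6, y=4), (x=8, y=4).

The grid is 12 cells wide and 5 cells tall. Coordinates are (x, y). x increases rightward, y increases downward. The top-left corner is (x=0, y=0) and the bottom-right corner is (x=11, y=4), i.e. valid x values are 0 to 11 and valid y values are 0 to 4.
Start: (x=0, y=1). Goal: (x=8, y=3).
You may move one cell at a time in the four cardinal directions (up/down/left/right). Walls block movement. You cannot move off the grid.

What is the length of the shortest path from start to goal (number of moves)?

BFS from (x=0, y=1) until reaching (x=8, y=3):
  Distance 0: (x=0, y=1)
  Distance 1: (x=0, y=0), (x=1, y=1), (x=0, y=2)
  Distance 2: (x=1, y=0), (x=1, y=2), (x=0, y=3)
  Distance 3: (x=2, y=0), (x=2, y=2), (x=1, y=3)
  Distance 4: (x=3, y=0), (x=3, y=2), (x=2, y=3), (x=1, y=4)
  Distance 5: (x=4, y=0), (x=4, y=2), (x=3, y=3)
  Distance 6: (x=5, y=0), (x=5, y=2), (x=4, y=3)
  Distance 7: (x=5, y=1), (x=4, y=4)
  Distance 8: (x=6, y=1), (x=5, y=4)
  Distance 9: (x=7, y=1)
  Distance 10: (x=8, y=1), (x=7, y=2)
  Distance 11: (x=8, y=0), (x=7, y=3)
  Distance 12: (x=9, y=0), (x=6, y=3), (x=8, y=3), (x=7, y=4)  <- goal reached here
One shortest path (12 moves): (x=0, y=1) -> (x=1, y=1) -> (x=1, y=0) -> (x=2, y=0) -> (x=3, y=0) -> (x=4, y=0) -> (x=5, y=0) -> (x=5, y=1) -> (x=6, y=1) -> (x=7, y=1) -> (x=7, y=2) -> (x=7, y=3) -> (x=8, y=3)

Answer: Shortest path length: 12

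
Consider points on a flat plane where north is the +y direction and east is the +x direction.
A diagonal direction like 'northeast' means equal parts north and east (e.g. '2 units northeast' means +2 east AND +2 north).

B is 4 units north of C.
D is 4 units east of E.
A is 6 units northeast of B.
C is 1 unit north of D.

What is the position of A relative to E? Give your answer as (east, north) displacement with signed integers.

Answer: A is at (east=10, north=11) relative to E.

Derivation:
Place E at the origin (east=0, north=0).
  D is 4 units east of E: delta (east=+4, north=+0); D at (east=4, north=0).
  C is 1 unit north of D: delta (east=+0, north=+1); C at (east=4, north=1).
  B is 4 units north of C: delta (east=+0, north=+4); B at (east=4, north=5).
  A is 6 units northeast of B: delta (east=+6, north=+6); A at (east=10, north=11).
Therefore A relative to E: (east=10, north=11).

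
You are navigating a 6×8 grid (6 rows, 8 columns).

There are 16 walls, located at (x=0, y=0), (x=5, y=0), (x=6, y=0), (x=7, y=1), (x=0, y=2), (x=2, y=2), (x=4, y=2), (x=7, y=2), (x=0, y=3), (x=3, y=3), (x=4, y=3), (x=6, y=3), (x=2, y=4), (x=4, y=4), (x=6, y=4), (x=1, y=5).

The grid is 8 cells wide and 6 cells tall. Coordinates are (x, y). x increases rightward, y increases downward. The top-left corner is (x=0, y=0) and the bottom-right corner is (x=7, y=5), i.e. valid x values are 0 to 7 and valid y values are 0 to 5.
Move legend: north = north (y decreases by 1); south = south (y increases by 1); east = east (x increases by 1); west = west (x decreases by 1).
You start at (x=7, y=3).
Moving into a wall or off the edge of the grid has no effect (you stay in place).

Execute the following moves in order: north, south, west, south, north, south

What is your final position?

Answer: Final position: (x=7, y=5)

Derivation:
Start: (x=7, y=3)
  north (north): blocked, stay at (x=7, y=3)
  south (south): (x=7, y=3) -> (x=7, y=4)
  west (west): blocked, stay at (x=7, y=4)
  south (south): (x=7, y=4) -> (x=7, y=5)
  north (north): (x=7, y=5) -> (x=7, y=4)
  south (south): (x=7, y=4) -> (x=7, y=5)
Final: (x=7, y=5)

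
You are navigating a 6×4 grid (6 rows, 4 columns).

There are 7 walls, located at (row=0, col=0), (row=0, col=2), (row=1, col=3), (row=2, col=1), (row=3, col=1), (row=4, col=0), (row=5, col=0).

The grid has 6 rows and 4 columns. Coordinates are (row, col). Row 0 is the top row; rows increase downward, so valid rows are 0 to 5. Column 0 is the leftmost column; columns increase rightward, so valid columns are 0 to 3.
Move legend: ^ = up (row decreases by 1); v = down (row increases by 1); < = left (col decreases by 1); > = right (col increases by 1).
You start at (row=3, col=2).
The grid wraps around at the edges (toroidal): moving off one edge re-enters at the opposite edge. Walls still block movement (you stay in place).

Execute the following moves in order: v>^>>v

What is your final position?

Start: (row=3, col=2)
  v (down): (row=3, col=2) -> (row=4, col=2)
  > (right): (row=4, col=2) -> (row=4, col=3)
  ^ (up): (row=4, col=3) -> (row=3, col=3)
  > (right): (row=3, col=3) -> (row=3, col=0)
  > (right): blocked, stay at (row=3, col=0)
  v (down): blocked, stay at (row=3, col=0)
Final: (row=3, col=0)

Answer: Final position: (row=3, col=0)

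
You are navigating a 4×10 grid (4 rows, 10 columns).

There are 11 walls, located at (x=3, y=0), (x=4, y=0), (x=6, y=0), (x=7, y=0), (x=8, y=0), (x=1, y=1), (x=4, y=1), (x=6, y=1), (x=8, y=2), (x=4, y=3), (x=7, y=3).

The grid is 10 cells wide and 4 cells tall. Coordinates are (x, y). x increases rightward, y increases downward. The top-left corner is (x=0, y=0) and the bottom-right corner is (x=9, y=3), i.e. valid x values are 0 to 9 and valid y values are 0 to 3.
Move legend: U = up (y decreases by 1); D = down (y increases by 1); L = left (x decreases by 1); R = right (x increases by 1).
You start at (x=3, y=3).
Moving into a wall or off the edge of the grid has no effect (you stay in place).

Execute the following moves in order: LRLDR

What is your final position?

Start: (x=3, y=3)
  L (left): (x=3, y=3) -> (x=2, y=3)
  R (right): (x=2, y=3) -> (x=3, y=3)
  L (left): (x=3, y=3) -> (x=2, y=3)
  D (down): blocked, stay at (x=2, y=3)
  R (right): (x=2, y=3) -> (x=3, y=3)
Final: (x=3, y=3)

Answer: Final position: (x=3, y=3)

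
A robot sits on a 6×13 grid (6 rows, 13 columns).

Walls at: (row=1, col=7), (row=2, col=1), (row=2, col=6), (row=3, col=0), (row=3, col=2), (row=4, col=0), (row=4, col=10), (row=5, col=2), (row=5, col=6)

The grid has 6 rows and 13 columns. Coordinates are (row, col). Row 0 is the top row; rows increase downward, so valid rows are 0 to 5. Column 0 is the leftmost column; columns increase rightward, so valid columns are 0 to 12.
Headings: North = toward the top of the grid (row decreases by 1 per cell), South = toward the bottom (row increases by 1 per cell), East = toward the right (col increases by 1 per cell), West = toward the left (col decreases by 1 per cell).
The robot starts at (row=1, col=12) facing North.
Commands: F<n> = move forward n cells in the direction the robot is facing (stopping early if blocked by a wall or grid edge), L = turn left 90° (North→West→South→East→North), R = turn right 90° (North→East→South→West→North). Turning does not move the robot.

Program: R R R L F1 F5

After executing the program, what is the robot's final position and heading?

Start: (row=1, col=12), facing North
  R: turn right, now facing East
  R: turn right, now facing South
  R: turn right, now facing West
  L: turn left, now facing South
  F1: move forward 1, now at (row=2, col=12)
  F5: move forward 3/5 (blocked), now at (row=5, col=12)
Final: (row=5, col=12), facing South

Answer: Final position: (row=5, col=12), facing South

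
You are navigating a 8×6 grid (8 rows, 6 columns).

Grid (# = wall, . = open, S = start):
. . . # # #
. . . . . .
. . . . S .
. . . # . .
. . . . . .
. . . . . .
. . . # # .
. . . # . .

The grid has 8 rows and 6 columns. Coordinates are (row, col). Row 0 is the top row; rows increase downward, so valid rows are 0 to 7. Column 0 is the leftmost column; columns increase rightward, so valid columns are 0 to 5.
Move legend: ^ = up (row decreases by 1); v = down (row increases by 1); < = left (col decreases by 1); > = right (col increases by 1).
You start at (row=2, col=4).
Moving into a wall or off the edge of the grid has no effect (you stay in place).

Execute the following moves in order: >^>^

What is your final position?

Answer: Final position: (row=1, col=5)

Derivation:
Start: (row=2, col=4)
  > (right): (row=2, col=4) -> (row=2, col=5)
  ^ (up): (row=2, col=5) -> (row=1, col=5)
  > (right): blocked, stay at (row=1, col=5)
  ^ (up): blocked, stay at (row=1, col=5)
Final: (row=1, col=5)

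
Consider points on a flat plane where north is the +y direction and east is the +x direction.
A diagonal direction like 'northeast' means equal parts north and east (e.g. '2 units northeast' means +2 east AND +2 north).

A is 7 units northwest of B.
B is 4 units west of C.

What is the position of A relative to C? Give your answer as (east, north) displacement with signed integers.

Place C at the origin (east=0, north=0).
  B is 4 units west of C: delta (east=-4, north=+0); B at (east=-4, north=0).
  A is 7 units northwest of B: delta (east=-7, north=+7); A at (east=-11, north=7).
Therefore A relative to C: (east=-11, north=7).

Answer: A is at (east=-11, north=7) relative to C.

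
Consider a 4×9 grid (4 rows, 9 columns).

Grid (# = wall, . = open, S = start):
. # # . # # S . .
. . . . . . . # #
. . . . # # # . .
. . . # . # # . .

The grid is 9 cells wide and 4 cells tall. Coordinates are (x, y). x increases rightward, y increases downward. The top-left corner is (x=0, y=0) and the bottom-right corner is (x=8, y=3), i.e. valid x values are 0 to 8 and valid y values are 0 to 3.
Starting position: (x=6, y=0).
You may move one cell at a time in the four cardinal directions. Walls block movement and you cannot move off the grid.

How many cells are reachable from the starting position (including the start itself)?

BFS flood-fill from (x=6, y=0):
  Distance 0: (x=6, y=0)
  Distance 1: (x=7, y=0), (x=6, y=1)
  Distance 2: (x=8, y=0), (x=5, y=1)
  Distance 3: (x=4, y=1)
  Distance 4: (x=3, y=1)
  Distance 5: (x=3, y=0), (x=2, y=1), (x=3, y=2)
  Distance 6: (x=1, y=1), (x=2, y=2)
  Distance 7: (x=0, y=1), (x=1, y=2), (x=2, y=3)
  Distance 8: (x=0, y=0), (x=0, y=2), (x=1, y=3)
  Distance 9: (x=0, y=3)
Total reachable: 19 (grid has 24 open cells total)

Answer: Reachable cells: 19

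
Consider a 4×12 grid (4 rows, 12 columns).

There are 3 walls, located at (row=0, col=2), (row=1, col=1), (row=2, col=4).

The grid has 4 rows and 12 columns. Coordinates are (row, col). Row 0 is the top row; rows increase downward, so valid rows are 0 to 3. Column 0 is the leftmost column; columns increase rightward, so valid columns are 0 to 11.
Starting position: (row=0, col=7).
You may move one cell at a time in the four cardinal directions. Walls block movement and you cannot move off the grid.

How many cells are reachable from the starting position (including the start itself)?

BFS flood-fill from (row=0, col=7):
  Distance 0: (row=0, col=7)
  Distance 1: (row=0, col=6), (row=0, col=8), (row=1, col=7)
  Distance 2: (row=0, col=5), (row=0, col=9), (row=1, col=6), (row=1, col=8), (row=2, col=7)
  Distance 3: (row=0, col=4), (row=0, col=10), (row=1, col=5), (row=1, col=9), (row=2, col=6), (row=2, col=8), (row=3, col=7)
  Distance 4: (row=0, col=3), (row=0, col=11), (row=1, col=4), (row=1, col=10), (row=2, col=5), (row=2, col=9), (row=3, col=6), (row=3, col=8)
  Distance 5: (row=1, col=3), (row=1, col=11), (row=2, col=10), (row=3, col=5), (row=3, col=9)
  Distance 6: (row=1, col=2), (row=2, col=3), (row=2, col=11), (row=3, col=4), (row=3, col=10)
  Distance 7: (row=2, col=2), (row=3, col=3), (row=3, col=11)
  Distance 8: (row=2, col=1), (row=3, col=2)
  Distance 9: (row=2, col=0), (row=3, col=1)
  Distance 10: (row=1, col=0), (row=3, col=0)
  Distance 11: (row=0, col=0)
  Distance 12: (row=0, col=1)
Total reachable: 45 (grid has 45 open cells total)

Answer: Reachable cells: 45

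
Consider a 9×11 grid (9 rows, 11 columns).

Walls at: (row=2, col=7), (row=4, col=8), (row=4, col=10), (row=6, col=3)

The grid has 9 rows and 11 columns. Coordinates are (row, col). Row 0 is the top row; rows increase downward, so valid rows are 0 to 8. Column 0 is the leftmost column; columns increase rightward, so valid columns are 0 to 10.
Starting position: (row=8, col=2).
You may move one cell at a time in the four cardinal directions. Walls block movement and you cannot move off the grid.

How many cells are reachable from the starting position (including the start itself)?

Answer: Reachable cells: 95

Derivation:
BFS flood-fill from (row=8, col=2):
  Distance 0: (row=8, col=2)
  Distance 1: (row=7, col=2), (row=8, col=1), (row=8, col=3)
  Distance 2: (row=6, col=2), (row=7, col=1), (row=7, col=3), (row=8, col=0), (row=8, col=4)
  Distance 3: (row=5, col=2), (row=6, col=1), (row=7, col=0), (row=7, col=4), (row=8, col=5)
  Distance 4: (row=4, col=2), (row=5, col=1), (row=5, col=3), (row=6, col=0), (row=6, col=4), (row=7, col=5), (row=8, col=6)
  Distance 5: (row=3, col=2), (row=4, col=1), (row=4, col=3), (row=5, col=0), (row=5, col=4), (row=6, col=5), (row=7, col=6), (row=8, col=7)
  Distance 6: (row=2, col=2), (row=3, col=1), (row=3, col=3), (row=4, col=0), (row=4, col=4), (row=5, col=5), (row=6, col=6), (row=7, col=7), (row=8, col=8)
  Distance 7: (row=1, col=2), (row=2, col=1), (row=2, col=3), (row=3, col=0), (row=3, col=4), (row=4, col=5), (row=5, col=6), (row=6, col=7), (row=7, col=8), (row=8, col=9)
  Distance 8: (row=0, col=2), (row=1, col=1), (row=1, col=3), (row=2, col=0), (row=2, col=4), (row=3, col=5), (row=4, col=6), (row=5, col=7), (row=6, col=8), (row=7, col=9), (row=8, col=10)
  Distance 9: (row=0, col=1), (row=0, col=3), (row=1, col=0), (row=1, col=4), (row=2, col=5), (row=3, col=6), (row=4, col=7), (row=5, col=8), (row=6, col=9), (row=7, col=10)
  Distance 10: (row=0, col=0), (row=0, col=4), (row=1, col=5), (row=2, col=6), (row=3, col=7), (row=5, col=9), (row=6, col=10)
  Distance 11: (row=0, col=5), (row=1, col=6), (row=3, col=8), (row=4, col=9), (row=5, col=10)
  Distance 12: (row=0, col=6), (row=1, col=7), (row=2, col=8), (row=3, col=9)
  Distance 13: (row=0, col=7), (row=1, col=8), (row=2, col=9), (row=3, col=10)
  Distance 14: (row=0, col=8), (row=1, col=9), (row=2, col=10)
  Distance 15: (row=0, col=9), (row=1, col=10)
  Distance 16: (row=0, col=10)
Total reachable: 95 (grid has 95 open cells total)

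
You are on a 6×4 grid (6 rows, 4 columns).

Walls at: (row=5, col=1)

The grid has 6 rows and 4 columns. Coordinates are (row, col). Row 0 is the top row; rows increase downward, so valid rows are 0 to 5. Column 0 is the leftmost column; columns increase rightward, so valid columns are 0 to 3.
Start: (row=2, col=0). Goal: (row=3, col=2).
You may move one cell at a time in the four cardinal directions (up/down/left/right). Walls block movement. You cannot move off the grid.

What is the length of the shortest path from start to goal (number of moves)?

Answer: Shortest path length: 3

Derivation:
BFS from (row=2, col=0) until reaching (row=3, col=2):
  Distance 0: (row=2, col=0)
  Distance 1: (row=1, col=0), (row=2, col=1), (row=3, col=0)
  Distance 2: (row=0, col=0), (row=1, col=1), (row=2, col=2), (row=3, col=1), (row=4, col=0)
  Distance 3: (row=0, col=1), (row=1, col=2), (row=2, col=3), (row=3, col=2), (row=4, col=1), (row=5, col=0)  <- goal reached here
One shortest path (3 moves): (row=2, col=0) -> (row=2, col=1) -> (row=2, col=2) -> (row=3, col=2)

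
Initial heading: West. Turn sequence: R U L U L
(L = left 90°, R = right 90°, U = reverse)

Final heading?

Start: West
  R (right (90° clockwise)) -> North
  U (U-turn (180°)) -> South
  L (left (90° counter-clockwise)) -> East
  U (U-turn (180°)) -> West
  L (left (90° counter-clockwise)) -> South
Final: South

Answer: Final heading: South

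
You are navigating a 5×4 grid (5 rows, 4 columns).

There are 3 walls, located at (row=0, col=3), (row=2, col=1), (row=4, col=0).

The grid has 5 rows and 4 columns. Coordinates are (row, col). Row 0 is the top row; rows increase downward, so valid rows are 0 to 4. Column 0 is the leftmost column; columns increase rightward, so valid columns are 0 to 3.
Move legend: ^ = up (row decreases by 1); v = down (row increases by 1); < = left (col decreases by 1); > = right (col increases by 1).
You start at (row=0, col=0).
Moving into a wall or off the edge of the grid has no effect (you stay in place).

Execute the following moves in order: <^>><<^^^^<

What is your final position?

Answer: Final position: (row=0, col=0)

Derivation:
Start: (row=0, col=0)
  < (left): blocked, stay at (row=0, col=0)
  ^ (up): blocked, stay at (row=0, col=0)
  > (right): (row=0, col=0) -> (row=0, col=1)
  > (right): (row=0, col=1) -> (row=0, col=2)
  < (left): (row=0, col=2) -> (row=0, col=1)
  < (left): (row=0, col=1) -> (row=0, col=0)
  [×4]^ (up): blocked, stay at (row=0, col=0)
  < (left): blocked, stay at (row=0, col=0)
Final: (row=0, col=0)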